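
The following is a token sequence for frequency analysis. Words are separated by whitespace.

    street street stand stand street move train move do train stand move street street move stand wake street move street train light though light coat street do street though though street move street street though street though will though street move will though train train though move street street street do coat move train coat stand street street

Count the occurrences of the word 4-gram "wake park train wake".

Scanning the 55 overlapping 4-gram windows for "wake park train wake":
  (none found)

0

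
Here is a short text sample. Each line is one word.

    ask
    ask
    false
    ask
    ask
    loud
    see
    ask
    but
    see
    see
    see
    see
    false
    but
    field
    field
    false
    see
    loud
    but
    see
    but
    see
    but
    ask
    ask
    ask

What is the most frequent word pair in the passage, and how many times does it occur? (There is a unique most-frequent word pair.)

Bigram frequencies (highest first):
  ask ask: 4
  but see: 3
  see see: 3
  see but: 2
  ask false: 1
  false ask: 1
  … (13 more, each ≤ 1)

"ask ask", 4 times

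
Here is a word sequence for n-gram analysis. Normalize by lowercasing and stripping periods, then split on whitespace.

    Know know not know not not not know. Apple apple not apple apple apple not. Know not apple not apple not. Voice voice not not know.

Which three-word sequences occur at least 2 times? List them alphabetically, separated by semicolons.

Trigram counts meeting the condition (at least 2 times):
  apple apple not: 2
  apple not apple: 2
  not apple not: 2
  not know not: 2
  not not know: 2

apple apple not; apple not apple; not apple not; not know not; not not know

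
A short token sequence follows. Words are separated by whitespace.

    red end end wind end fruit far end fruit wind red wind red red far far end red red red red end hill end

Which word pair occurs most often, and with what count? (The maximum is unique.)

Bigram frequencies (highest first):
  red red: 4
  red end: 2
  end fruit: 2
  far end: 2
  wind red: 2
  end end: 1
  … (10 more, each ≤ 1)

"red red", 4 times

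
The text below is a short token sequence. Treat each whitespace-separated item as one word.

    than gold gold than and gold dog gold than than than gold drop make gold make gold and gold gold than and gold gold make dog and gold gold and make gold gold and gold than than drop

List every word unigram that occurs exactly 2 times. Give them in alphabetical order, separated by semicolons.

Unigram counts meeting the condition (exactly 2 times):
  dog: 2
  drop: 2

dog; drop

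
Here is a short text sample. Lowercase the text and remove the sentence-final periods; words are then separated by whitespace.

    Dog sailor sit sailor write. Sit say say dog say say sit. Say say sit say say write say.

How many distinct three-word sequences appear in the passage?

13

19 tokens → 17 trigram windows in total.
Repeated trigrams (each contributes count−1 duplicates):
  sit say say: 3
  say say sit: 2
  say sit say: 2
4 duplicate windows → 17 − 4 = 13 distinct.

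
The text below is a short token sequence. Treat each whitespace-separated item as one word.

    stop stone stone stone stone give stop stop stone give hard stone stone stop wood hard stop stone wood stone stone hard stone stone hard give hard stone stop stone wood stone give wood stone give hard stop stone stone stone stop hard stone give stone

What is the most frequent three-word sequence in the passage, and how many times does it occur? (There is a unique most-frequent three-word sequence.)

Trigram frequencies (highest first):
  stone stone stone: 3
  stop stone stone: 2
  stone give hard: 2
  give hard stone: 2
  hard stone stone: 2
  stone stone stop: 2
  … (26 more, each ≤ 2)

"stone stone stone", 3 times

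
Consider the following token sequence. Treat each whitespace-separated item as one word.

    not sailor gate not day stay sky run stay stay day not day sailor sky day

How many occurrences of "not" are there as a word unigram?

3

Scanning the 16 tokens for "not":
  position 1: not
  position 4: not
  position 12: not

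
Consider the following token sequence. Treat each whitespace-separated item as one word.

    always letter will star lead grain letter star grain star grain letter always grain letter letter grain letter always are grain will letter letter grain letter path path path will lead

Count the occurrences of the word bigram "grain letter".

5

Scanning the 30 overlapping bigram windows for "grain letter":
  position 6–7: grain letter
  position 11–12: grain letter
  position 14–15: grain letter
  position 17–18: grain letter
  position 25–26: grain letter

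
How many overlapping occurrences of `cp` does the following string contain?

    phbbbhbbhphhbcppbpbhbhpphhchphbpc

Sliding a length-2 window over the 33 characters (32 positions):
  position 14–15: cp

1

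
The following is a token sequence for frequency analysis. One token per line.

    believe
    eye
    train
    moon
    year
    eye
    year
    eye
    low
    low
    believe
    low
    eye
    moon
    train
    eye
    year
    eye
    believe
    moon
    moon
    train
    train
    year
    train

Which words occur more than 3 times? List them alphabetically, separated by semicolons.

Unigram counts meeting the condition (more than 3 times):
  eye: 6
  moon: 4
  train: 5
  year: 4

eye; moon; train; year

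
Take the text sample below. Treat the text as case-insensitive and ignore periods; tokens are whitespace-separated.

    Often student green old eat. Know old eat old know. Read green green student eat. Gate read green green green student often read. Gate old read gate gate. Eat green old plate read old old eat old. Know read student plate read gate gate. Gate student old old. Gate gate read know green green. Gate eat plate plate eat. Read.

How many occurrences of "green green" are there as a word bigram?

4

Scanning the 59 overlapping bigram windows for "green green":
  position 12–13: green green
  position 18–19: green green
  position 19–20: green green
  position 53–54: green green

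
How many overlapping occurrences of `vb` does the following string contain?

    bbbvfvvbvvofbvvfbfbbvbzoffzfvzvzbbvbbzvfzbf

Sliding a length-2 window over the 43 characters (42 positions):
  position 7–8: vb
  position 21–22: vb
  position 35–36: vb

3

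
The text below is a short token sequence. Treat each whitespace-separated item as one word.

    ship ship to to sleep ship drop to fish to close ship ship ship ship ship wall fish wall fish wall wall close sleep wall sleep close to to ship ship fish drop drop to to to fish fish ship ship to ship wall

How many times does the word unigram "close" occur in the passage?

Scanning the 44 tokens for "close":
  position 11: close
  position 23: close
  position 27: close

3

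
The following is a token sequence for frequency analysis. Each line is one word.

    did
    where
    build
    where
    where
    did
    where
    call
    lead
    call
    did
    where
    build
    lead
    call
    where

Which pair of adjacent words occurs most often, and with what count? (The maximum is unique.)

"did where", 3 times

Bigram frequencies (highest first):
  did where: 3
  where build: 2
  lead call: 2
  build where: 1
  where where: 1
  where did: 1
  … (5 more, each ≤ 1)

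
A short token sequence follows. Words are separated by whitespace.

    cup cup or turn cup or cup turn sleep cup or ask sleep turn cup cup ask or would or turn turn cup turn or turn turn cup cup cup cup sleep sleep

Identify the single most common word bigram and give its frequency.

"cup cup", 5 times

Bigram frequencies (highest first):
  cup cup: 5
  turn cup: 4
  cup or: 3
  or turn: 3
  cup turn: 2
  turn turn: 2
  … (13 more, each ≤ 1)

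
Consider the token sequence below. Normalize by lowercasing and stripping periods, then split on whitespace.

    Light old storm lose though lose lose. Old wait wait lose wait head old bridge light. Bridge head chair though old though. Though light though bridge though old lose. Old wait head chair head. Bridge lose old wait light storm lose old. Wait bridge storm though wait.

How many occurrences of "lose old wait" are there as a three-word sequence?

Scanning the 45 overlapping trigram windows for "lose old wait":
  position 7–9: lose old wait
  position 29–31: lose old wait
  position 36–38: lose old wait
  position 41–43: lose old wait

4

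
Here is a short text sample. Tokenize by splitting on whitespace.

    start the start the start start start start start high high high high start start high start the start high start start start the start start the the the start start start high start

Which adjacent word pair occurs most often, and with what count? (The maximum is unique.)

Bigram frequencies (highest first):
  start start: 10
  start the: 5
  the start: 5
  start high: 4
  high start: 4
  high high: 3
  … (1 more, each ≤ 2)

"start start", 10 times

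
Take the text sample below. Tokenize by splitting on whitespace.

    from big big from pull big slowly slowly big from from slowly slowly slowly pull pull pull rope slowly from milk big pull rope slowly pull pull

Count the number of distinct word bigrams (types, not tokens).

27 tokens → 26 bigram windows in total.
Repeated bigrams (each contributes count−1 duplicates):
  pull pull: 3
  slowly slowly: 3
  big from: 2
  pull rope: 2
  rope slowly: 2
  slowly pull: 2
8 duplicate windows → 26 − 8 = 18 distinct.

18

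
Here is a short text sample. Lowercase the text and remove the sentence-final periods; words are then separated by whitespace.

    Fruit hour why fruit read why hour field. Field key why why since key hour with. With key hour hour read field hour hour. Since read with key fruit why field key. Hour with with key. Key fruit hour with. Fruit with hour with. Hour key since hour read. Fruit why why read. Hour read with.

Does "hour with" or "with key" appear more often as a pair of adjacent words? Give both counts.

"hour with" (4 vs 3)

"hour with": 4 occurrences
"with key": 3 occurrences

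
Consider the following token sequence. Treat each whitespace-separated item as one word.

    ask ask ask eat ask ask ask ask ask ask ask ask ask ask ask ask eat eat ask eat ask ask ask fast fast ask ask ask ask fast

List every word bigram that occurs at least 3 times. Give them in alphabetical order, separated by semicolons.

Bigram counts meeting the condition (at least 3 times):
  ask ask: 18
  ask eat: 3
  eat ask: 3

ask ask; ask eat; eat ask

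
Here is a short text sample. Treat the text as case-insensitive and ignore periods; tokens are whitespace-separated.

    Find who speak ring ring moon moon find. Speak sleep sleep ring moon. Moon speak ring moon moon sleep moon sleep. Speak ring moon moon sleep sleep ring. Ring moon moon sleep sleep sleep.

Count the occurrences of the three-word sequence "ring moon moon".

5

Scanning the 32 overlapping trigram windows for "ring moon moon":
  position 5–7: ring moon moon
  position 12–14: ring moon moon
  position 16–18: ring moon moon
  position 23–25: ring moon moon
  position 29–31: ring moon moon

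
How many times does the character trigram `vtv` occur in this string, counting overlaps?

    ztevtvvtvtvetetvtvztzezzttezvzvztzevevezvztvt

4

Sliding a length-3 window over the 45 characters (43 positions):
  position 4–6: vtv
  position 7–9: vtv
  position 9–11: vtv
  position 16–18: vtv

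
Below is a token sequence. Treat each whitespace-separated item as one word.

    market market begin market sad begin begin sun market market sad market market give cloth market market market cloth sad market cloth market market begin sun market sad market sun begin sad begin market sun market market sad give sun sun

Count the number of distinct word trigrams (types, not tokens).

41 tokens → 39 trigram windows in total.
Repeated trigrams (each contributes count−1 duplicates):
  begin sun market: 2
  cloth market market: 2
  market market begin: 2
  market market sad: 2
  market sad market: 2
  sun market market: 2
6 duplicate windows → 39 − 6 = 33 distinct.

33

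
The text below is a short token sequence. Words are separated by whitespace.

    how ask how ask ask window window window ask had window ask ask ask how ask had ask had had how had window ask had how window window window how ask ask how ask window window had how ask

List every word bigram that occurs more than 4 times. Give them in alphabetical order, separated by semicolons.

Bigram counts meeting the condition (more than 4 times):
  how ask: 6
  window window: 5

how ask; window window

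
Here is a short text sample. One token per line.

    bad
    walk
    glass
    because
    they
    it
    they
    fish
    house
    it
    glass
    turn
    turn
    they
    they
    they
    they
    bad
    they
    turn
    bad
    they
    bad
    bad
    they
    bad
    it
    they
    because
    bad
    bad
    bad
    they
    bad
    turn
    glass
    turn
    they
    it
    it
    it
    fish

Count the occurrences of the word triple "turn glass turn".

1

Scanning the 40 overlapping trigram windows for "turn glass turn":
  position 35–37: turn glass turn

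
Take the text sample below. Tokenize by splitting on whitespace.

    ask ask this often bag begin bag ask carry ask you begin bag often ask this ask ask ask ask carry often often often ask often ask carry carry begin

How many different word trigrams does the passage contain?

30 tokens → 28 trigram windows in total.
Repeated trigrams (each contributes count−1 duplicates):
  ask ask ask: 2
1 duplicate windows → 28 − 1 = 27 distinct.

27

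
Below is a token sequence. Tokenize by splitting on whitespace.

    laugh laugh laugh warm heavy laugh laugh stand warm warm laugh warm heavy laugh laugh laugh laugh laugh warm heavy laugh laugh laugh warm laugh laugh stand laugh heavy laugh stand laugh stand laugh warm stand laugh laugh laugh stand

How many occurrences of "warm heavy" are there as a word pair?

3

Scanning the 39 overlapping bigram windows for "warm heavy":
  position 4–5: warm heavy
  position 12–13: warm heavy
  position 19–20: warm heavy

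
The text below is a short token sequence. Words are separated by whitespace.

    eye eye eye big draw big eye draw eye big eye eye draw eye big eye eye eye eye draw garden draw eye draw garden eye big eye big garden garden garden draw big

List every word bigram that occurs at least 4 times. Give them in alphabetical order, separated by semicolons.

Bigram counts meeting the condition (at least 4 times):
  big eye: 4
  eye big: 5
  eye draw: 4
  eye eye: 6

big eye; eye big; eye draw; eye eye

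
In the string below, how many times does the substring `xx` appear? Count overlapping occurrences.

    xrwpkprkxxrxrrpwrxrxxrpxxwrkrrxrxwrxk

3

Sliding a length-2 window over the 37 characters (36 positions):
  position 9–10: xx
  position 20–21: xx
  position 24–25: xx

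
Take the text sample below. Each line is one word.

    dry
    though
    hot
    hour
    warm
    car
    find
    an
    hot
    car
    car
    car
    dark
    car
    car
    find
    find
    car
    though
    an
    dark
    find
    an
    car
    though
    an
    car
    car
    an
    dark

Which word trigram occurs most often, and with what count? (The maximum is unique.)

"car though an", 2 times

Trigram frequencies (highest first):
  car though an: 2
  dry though hot: 1
  though hot hour: 1
  hot hour warm: 1
  hour warm car: 1
  warm car find: 1
  … (21 more, each ≤ 1)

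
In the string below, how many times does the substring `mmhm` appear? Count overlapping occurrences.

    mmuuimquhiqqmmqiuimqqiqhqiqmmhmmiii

Sliding a length-4 window over the 35 characters (32 positions):
  position 28–31: mmhm

1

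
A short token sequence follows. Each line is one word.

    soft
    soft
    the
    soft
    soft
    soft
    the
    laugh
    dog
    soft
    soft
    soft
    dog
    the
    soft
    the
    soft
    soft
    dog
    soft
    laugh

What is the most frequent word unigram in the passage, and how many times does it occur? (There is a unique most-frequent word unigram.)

"soft", 12 times

Unigram frequencies (highest first):
  soft: 12
  the: 4
  dog: 3
  laugh: 2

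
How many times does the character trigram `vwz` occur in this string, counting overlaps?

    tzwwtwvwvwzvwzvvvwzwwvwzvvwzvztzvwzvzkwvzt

Sliding a length-3 window over the 42 characters (40 positions):
  position 9–11: vwz
  position 12–14: vwz
  position 17–19: vwz
  position 22–24: vwz
  position 26–28: vwz
  position 33–35: vwz

6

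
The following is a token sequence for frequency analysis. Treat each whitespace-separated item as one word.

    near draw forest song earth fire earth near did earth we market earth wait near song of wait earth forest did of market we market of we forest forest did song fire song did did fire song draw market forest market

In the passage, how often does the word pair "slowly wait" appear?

Scanning the 40 overlapping bigram windows for "slowly wait":
  (none found)

0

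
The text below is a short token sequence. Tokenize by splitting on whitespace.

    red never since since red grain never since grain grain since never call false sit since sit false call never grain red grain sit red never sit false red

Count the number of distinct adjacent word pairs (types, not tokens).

29 tokens → 28 bigram windows in total.
Repeated bigrams (each contributes count−1 duplicates):
  never since: 2
  red grain: 2
  red never: 2
  sit false: 2
4 duplicate windows → 28 − 4 = 24 distinct.

24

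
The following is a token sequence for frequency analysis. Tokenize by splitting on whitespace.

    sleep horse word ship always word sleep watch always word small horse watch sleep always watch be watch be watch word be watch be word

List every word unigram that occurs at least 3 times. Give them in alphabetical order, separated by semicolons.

always; be; sleep; watch; word

Unigram counts meeting the condition (at least 3 times):
  always: 3
  be: 4
  sleep: 3
  watch: 6
  word: 5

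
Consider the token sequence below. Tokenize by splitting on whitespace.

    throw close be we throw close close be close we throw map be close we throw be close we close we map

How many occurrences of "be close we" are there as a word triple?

Scanning the 20 overlapping trigram windows for "be close we":
  position 8–10: be close we
  position 13–15: be close we
  position 17–19: be close we

3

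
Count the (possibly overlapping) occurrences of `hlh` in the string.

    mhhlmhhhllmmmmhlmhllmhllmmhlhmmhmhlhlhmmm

Sliding a length-3 window over the 41 characters (39 positions):
  position 27–29: hlh
  position 34–36: hlh
  position 36–38: hlh

3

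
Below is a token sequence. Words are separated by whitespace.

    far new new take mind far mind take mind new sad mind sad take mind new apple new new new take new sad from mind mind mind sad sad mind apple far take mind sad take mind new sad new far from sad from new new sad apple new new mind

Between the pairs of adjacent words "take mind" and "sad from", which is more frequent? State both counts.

"take mind": 5 occurrences
"sad from": 2 occurrences

"take mind" (5 vs 2)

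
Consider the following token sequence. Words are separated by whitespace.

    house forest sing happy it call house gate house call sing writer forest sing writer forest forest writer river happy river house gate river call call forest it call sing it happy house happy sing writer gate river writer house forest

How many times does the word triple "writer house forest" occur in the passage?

1

Scanning the 39 overlapping trigram windows for "writer house forest":
  position 39–41: writer house forest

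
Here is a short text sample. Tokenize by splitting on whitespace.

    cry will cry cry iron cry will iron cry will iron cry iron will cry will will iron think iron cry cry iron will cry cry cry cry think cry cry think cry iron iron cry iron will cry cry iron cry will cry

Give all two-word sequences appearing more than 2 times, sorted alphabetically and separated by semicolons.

cry cry; cry iron; cry will; iron cry; iron will; will cry; will iron

Bigram counts meeting the condition (more than 2 times):
  cry cry: 7
  cry iron: 6
  cry will: 5
  iron cry: 6
  iron will: 3
  will cry: 5
  will iron: 3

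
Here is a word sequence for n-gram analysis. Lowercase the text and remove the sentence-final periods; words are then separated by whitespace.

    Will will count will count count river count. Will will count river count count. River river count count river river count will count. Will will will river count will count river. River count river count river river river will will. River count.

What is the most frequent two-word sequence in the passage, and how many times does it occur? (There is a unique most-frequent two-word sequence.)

"river count", 8 times

Bigram frequencies (highest first):
  river count: 8
  count river: 7
  will will: 5
  will count: 5
  count will: 5
  river river: 5
  … (3 more, each ≤ 3)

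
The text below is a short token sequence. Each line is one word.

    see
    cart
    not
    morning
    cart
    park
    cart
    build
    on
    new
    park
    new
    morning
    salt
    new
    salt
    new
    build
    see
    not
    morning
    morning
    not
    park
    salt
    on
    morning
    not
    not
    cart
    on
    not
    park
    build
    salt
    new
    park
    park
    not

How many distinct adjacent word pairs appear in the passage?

39 tokens → 38 bigram windows in total.
Repeated bigrams (each contributes count−1 duplicates):
  salt new: 3
  morning not: 2
  new park: 2
  not morning: 2
  not park: 2
6 duplicate windows → 38 − 6 = 32 distinct.

32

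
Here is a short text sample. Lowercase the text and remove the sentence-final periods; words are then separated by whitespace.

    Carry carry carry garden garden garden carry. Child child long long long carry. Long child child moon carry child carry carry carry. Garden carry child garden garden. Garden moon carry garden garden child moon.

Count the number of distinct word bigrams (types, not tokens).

34 tokens → 33 bigram windows in total.
Repeated bigrams (each contributes count−1 duplicates):
  garden garden: 5
  carry carry: 4
  carry child: 3
  carry garden: 3
  child child: 2
  child moon: 2
  garden carry: 2
  long long: 2
  … (1 more repeated)
16 duplicate windows → 33 − 16 = 17 distinct.

17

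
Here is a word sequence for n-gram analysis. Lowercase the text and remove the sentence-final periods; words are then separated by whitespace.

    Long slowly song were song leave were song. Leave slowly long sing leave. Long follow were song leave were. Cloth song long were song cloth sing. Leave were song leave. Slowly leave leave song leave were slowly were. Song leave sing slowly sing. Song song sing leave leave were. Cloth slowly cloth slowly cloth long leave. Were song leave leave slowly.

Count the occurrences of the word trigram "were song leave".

Scanning the 59 overlapping trigram windows for "were song leave":
  position 4–6: were song leave
  position 7–9: were song leave
  position 16–18: were song leave
  position 28–30: were song leave
  position 38–40: were song leave
  position 57–59: were song leave

6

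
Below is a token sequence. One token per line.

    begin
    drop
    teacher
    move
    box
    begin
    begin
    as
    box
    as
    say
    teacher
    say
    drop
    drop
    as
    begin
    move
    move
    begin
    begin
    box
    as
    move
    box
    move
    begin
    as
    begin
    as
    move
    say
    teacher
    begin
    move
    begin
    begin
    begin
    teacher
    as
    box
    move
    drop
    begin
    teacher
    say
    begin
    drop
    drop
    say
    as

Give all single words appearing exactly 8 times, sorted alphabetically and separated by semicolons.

Unigram counts meeting the condition (exactly 8 times):
  as: 8
  move: 8

as; move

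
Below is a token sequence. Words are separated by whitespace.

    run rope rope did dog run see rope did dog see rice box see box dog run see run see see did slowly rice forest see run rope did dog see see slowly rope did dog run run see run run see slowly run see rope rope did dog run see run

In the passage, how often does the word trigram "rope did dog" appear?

Scanning the 50 overlapping trigram windows for "rope did dog":
  position 3–5: rope did dog
  position 8–10: rope did dog
  position 28–30: rope did dog
  position 34–36: rope did dog
  position 47–49: rope did dog

5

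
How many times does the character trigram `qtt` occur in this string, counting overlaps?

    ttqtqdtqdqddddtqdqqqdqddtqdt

Sliding a length-3 window over the 28 characters (26 positions):
  (no match at any position)

0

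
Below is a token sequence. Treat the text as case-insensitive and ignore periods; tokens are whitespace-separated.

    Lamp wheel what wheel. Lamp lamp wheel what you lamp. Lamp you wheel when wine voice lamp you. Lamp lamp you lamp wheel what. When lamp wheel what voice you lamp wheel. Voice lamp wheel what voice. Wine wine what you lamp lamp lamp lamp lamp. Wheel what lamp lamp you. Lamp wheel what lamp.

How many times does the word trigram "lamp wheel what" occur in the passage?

Scanning the 53 overlapping trigram windows for "lamp wheel what":
  position 1–3: lamp wheel what
  position 6–8: lamp wheel what
  position 22–24: lamp wheel what
  position 26–28: lamp wheel what
  position 34–36: lamp wheel what
  position 46–48: lamp wheel what
  position 52–54: lamp wheel what

7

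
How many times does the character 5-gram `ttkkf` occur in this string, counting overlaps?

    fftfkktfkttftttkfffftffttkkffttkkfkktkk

Sliding a length-5 window over the 39 characters (35 positions):
  position 24–28: ttkkf
  position 30–34: ttkkf

2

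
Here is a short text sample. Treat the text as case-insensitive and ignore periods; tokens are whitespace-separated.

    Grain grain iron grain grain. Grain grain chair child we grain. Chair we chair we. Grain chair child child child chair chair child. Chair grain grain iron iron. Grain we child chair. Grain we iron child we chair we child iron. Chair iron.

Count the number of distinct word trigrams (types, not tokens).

43 tokens → 41 trigram windows in total.
Repeated trigrams (each contributes count−1 duplicates):
  child chair grain: 2
  grain chair child: 2
  grain grain grain: 2
  grain grain iron: 2
  we chair we: 2
  we grain chair: 2
6 duplicate windows → 41 − 6 = 35 distinct.

35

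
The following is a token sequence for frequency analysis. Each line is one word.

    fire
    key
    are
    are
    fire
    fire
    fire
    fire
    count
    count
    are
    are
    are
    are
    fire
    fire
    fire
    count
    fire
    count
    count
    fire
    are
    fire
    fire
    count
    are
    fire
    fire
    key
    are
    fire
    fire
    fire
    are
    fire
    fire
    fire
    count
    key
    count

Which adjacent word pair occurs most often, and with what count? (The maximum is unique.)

"fire fire", 11 times

Bigram frequencies (highest first):
  fire fire: 11
  are fire: 6
  fire count: 5
  are are: 4
  fire key: 2
  key are: 2
  … (6 more, each ≤ 2)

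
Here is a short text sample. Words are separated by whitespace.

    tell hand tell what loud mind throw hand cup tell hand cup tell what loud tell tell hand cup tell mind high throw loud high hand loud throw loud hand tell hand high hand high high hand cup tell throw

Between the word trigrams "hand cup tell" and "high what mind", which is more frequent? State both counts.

"hand cup tell": 4 occurrences
"high what mind": 0 occurrences

"hand cup tell" (4 vs 0)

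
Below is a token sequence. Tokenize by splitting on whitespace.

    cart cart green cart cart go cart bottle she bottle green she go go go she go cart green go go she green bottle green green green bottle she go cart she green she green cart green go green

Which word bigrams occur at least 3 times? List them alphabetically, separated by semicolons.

cart green; go cart; go go; she go; she green

Bigram counts meeting the condition (at least 3 times):
  cart green: 3
  go cart: 3
  go go: 3
  she go: 3
  she green: 3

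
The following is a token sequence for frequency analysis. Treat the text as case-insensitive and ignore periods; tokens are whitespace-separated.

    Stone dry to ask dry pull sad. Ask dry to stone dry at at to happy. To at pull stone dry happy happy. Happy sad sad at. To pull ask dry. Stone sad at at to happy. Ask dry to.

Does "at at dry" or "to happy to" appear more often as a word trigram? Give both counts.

"at at dry": 0 occurrences
"to happy to": 1 occurrence

"to happy to" (1 vs 0)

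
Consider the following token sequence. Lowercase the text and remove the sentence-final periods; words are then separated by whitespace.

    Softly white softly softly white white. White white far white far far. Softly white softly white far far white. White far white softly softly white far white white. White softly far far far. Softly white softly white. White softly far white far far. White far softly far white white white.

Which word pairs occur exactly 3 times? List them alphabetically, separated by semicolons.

far softly; softly far

Bigram counts meeting the condition (exactly 3 times):
  far softly: 3
  softly far: 3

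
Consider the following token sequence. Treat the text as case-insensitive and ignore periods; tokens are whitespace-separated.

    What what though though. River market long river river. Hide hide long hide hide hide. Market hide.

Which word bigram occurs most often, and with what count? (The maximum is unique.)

Bigram frequencies (highest first):
  hide hide: 3
  what what: 1
  what though: 1
  though though: 1
  though river: 1
  river market: 1
  … (8 more, each ≤ 1)

"hide hide", 3 times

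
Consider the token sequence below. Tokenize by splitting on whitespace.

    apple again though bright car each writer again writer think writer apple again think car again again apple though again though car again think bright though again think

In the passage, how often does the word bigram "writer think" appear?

Scanning the 27 overlapping bigram windows for "writer think":
  position 9–10: writer think

1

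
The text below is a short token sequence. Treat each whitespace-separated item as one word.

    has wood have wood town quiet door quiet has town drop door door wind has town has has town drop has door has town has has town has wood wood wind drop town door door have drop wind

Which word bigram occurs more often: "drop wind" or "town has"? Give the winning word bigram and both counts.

"drop wind": 1 occurrence
"town has": 3 occurrences

"town has" (3 vs 1)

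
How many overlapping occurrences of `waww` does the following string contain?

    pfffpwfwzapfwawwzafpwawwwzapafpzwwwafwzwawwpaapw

Sliding a length-4 window over the 48 characters (45 positions):
  position 13–16: waww
  position 21–24: waww
  position 40–43: waww

3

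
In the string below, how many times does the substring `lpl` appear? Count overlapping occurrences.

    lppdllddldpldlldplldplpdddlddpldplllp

0

Sliding a length-3 window over the 37 characters (35 positions):
  (no match at any position)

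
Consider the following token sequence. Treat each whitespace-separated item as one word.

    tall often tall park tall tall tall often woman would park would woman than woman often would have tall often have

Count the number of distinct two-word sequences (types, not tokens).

21 tokens → 20 bigram windows in total.
Repeated bigrams (each contributes count−1 duplicates):
  tall often: 3
  tall tall: 2
3 duplicate windows → 20 − 3 = 17 distinct.

17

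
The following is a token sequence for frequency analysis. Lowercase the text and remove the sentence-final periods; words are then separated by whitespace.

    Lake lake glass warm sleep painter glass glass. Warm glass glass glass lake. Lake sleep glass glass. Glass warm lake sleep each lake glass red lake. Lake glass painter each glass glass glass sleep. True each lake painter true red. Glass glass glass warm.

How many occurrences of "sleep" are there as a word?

4

Scanning the 44 tokens for "sleep":
  position 5: sleep
  position 15: sleep
  position 21: sleep
  position 34: sleep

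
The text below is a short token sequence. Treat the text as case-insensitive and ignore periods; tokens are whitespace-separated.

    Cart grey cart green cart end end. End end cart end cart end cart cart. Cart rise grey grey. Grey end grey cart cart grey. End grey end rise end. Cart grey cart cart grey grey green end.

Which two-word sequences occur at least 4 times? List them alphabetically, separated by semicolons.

cart cart; cart grey; end cart

Bigram counts meeting the condition (at least 4 times):
  cart cart: 4
  cart grey: 4
  end cart: 4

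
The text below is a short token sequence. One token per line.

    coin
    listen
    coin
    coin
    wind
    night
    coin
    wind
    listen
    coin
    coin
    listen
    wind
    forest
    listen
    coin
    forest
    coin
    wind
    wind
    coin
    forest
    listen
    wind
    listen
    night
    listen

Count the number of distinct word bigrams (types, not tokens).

27 tokens → 26 bigram windows in total.
Repeated bigrams (each contributes count−1 duplicates):
  coin wind: 3
  listen coin: 3
  coin coin: 2
  coin forest: 2
  coin listen: 2
  forest listen: 2
  listen wind: 2
  wind listen: 2
10 duplicate windows → 26 − 10 = 16 distinct.

16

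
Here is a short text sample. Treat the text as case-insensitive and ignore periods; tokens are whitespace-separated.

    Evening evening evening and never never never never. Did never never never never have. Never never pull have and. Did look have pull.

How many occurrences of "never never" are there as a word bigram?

Scanning the 22 overlapping bigram windows for "never never":
  position 5–6: never never
  position 6–7: never never
  position 7–8: never never
  position 10–11: never never
  position 11–12: never never
  position 12–13: never never
  position 15–16: never never

7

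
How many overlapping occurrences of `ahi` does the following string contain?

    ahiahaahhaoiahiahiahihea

Sliding a length-3 window over the 24 characters (22 positions):
  position 1–3: ahi
  position 13–15: ahi
  position 16–18: ahi
  position 19–21: ahi

4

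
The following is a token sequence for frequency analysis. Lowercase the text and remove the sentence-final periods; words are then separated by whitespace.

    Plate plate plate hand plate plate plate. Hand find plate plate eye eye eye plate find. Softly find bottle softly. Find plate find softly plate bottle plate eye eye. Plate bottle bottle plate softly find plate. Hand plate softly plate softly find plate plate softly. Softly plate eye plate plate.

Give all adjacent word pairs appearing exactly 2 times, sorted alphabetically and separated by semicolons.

Bigram counts meeting the condition (exactly 2 times):
  bottle plate: 2
  find softly: 2
  hand plate: 2
  plate bottle: 2
  plate find: 2

bottle plate; find softly; hand plate; plate bottle; plate find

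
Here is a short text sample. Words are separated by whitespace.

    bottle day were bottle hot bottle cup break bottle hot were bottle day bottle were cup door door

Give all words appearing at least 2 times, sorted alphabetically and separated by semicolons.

bottle; cup; day; door; hot; were

Unigram counts meeting the condition (at least 2 times):
  bottle: 6
  cup: 2
  day: 2
  door: 2
  hot: 2
  were: 3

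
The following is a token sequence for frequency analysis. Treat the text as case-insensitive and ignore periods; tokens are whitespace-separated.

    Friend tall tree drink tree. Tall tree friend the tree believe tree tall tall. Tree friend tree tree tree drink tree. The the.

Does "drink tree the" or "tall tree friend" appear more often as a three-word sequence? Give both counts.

"drink tree the": 1 occurrence
"tall tree friend": 2 occurrences

"tall tree friend" (2 vs 1)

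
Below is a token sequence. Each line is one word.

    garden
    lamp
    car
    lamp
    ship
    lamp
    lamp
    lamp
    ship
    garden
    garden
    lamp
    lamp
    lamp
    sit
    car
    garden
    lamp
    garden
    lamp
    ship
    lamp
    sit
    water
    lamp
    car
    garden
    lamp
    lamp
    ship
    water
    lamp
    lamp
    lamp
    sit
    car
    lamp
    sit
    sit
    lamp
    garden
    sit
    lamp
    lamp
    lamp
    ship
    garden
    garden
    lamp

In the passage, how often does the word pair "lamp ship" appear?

Scanning the 48 overlapping bigram windows for "lamp ship":
  position 4–5: lamp ship
  position 8–9: lamp ship
  position 20–21: lamp ship
  position 29–30: lamp ship
  position 45–46: lamp ship

5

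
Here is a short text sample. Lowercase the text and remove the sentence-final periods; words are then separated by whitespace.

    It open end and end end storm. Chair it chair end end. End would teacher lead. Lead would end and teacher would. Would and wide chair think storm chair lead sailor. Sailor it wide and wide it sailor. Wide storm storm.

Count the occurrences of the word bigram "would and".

Scanning the 40 overlapping bigram windows for "would and":
  position 23–24: would and

1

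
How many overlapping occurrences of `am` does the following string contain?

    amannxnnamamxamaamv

Sliding a length-2 window over the 19 characters (18 positions):
  position 1–2: am
  position 9–10: am
  position 11–12: am
  position 14–15: am
  position 17–18: am

5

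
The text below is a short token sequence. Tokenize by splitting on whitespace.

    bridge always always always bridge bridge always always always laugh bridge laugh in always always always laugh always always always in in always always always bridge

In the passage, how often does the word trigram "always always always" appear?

Scanning the 24 overlapping trigram windows for "always always always":
  position 2–4: always always always
  position 7–9: always always always
  position 14–16: always always always
  position 18–20: always always always
  position 23–25: always always always

5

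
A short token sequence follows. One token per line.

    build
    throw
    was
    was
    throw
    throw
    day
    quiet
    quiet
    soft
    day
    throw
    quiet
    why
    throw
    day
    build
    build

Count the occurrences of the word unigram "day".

Scanning the 18 tokens for "day":
  position 7: day
  position 11: day
  position 16: day

3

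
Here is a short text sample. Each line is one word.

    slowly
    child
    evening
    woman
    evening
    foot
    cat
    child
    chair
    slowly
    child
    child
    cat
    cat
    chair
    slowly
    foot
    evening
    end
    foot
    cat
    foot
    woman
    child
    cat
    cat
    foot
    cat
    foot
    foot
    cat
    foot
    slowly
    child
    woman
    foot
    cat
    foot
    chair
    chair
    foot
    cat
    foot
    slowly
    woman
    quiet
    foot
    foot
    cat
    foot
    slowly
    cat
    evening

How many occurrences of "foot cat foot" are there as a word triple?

6

Scanning the 51 overlapping trigram windows for "foot cat foot":
  position 20–22: foot cat foot
  position 27–29: foot cat foot
  position 30–32: foot cat foot
  position 36–38: foot cat foot
  position 41–43: foot cat foot
  position 48–50: foot cat foot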